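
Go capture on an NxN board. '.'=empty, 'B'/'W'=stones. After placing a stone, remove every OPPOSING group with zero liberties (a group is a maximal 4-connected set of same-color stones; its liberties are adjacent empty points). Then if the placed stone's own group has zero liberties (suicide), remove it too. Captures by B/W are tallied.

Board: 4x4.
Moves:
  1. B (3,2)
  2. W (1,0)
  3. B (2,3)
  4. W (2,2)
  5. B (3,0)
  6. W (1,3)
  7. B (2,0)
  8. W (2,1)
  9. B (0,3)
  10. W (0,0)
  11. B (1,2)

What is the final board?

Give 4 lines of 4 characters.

Answer: W..B
W.B.
BWWB
B.B.

Derivation:
Move 1: B@(3,2) -> caps B=0 W=0
Move 2: W@(1,0) -> caps B=0 W=0
Move 3: B@(2,3) -> caps B=0 W=0
Move 4: W@(2,2) -> caps B=0 W=0
Move 5: B@(3,0) -> caps B=0 W=0
Move 6: W@(1,3) -> caps B=0 W=0
Move 7: B@(2,0) -> caps B=0 W=0
Move 8: W@(2,1) -> caps B=0 W=0
Move 9: B@(0,3) -> caps B=0 W=0
Move 10: W@(0,0) -> caps B=0 W=0
Move 11: B@(1,2) -> caps B=1 W=0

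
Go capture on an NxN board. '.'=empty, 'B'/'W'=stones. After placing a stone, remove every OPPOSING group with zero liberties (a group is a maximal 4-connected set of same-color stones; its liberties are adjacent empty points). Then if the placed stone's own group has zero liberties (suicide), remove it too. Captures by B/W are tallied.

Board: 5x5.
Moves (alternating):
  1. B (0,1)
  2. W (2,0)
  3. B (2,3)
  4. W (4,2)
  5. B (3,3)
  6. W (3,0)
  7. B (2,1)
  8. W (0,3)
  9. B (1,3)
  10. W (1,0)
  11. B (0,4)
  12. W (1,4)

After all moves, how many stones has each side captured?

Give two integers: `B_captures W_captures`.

Move 1: B@(0,1) -> caps B=0 W=0
Move 2: W@(2,0) -> caps B=0 W=0
Move 3: B@(2,3) -> caps B=0 W=0
Move 4: W@(4,2) -> caps B=0 W=0
Move 5: B@(3,3) -> caps B=0 W=0
Move 6: W@(3,0) -> caps B=0 W=0
Move 7: B@(2,1) -> caps B=0 W=0
Move 8: W@(0,3) -> caps B=0 W=0
Move 9: B@(1,3) -> caps B=0 W=0
Move 10: W@(1,0) -> caps B=0 W=0
Move 11: B@(0,4) -> caps B=0 W=0
Move 12: W@(1,4) -> caps B=0 W=1

Answer: 0 1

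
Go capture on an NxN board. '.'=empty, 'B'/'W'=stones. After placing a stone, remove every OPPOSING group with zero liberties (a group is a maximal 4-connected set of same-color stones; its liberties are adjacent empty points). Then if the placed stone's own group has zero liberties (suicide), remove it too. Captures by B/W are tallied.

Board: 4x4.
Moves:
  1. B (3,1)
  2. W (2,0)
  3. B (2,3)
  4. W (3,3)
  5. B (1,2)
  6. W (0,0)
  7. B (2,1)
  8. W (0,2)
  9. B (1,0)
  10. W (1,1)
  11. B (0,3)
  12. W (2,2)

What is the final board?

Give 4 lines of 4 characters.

Answer: W.WB
.WB.
WBWB
.B.W

Derivation:
Move 1: B@(3,1) -> caps B=0 W=0
Move 2: W@(2,0) -> caps B=0 W=0
Move 3: B@(2,3) -> caps B=0 W=0
Move 4: W@(3,3) -> caps B=0 W=0
Move 5: B@(1,2) -> caps B=0 W=0
Move 6: W@(0,0) -> caps B=0 W=0
Move 7: B@(2,1) -> caps B=0 W=0
Move 8: W@(0,2) -> caps B=0 W=0
Move 9: B@(1,0) -> caps B=0 W=0
Move 10: W@(1,1) -> caps B=0 W=1
Move 11: B@(0,3) -> caps B=0 W=1
Move 12: W@(2,2) -> caps B=0 W=1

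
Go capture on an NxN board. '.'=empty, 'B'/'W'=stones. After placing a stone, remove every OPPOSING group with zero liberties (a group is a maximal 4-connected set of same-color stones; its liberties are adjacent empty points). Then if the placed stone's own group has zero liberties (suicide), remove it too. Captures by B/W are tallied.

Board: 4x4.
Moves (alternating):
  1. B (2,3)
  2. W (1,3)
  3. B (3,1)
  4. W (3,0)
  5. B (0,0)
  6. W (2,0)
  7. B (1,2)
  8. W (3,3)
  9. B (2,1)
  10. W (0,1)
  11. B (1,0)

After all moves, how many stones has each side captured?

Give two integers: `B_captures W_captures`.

Answer: 2 0

Derivation:
Move 1: B@(2,3) -> caps B=0 W=0
Move 2: W@(1,3) -> caps B=0 W=0
Move 3: B@(3,1) -> caps B=0 W=0
Move 4: W@(3,0) -> caps B=0 W=0
Move 5: B@(0,0) -> caps B=0 W=0
Move 6: W@(2,0) -> caps B=0 W=0
Move 7: B@(1,2) -> caps B=0 W=0
Move 8: W@(3,3) -> caps B=0 W=0
Move 9: B@(2,1) -> caps B=0 W=0
Move 10: W@(0,1) -> caps B=0 W=0
Move 11: B@(1,0) -> caps B=2 W=0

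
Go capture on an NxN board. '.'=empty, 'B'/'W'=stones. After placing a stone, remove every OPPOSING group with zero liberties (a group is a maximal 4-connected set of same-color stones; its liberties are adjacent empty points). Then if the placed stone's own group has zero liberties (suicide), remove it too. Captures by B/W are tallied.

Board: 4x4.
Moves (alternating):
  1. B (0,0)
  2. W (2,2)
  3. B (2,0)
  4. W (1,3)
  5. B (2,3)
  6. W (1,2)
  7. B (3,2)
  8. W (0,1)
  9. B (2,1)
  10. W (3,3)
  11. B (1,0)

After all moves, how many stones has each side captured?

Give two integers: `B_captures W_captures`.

Move 1: B@(0,0) -> caps B=0 W=0
Move 2: W@(2,2) -> caps B=0 W=0
Move 3: B@(2,0) -> caps B=0 W=0
Move 4: W@(1,3) -> caps B=0 W=0
Move 5: B@(2,3) -> caps B=0 W=0
Move 6: W@(1,2) -> caps B=0 W=0
Move 7: B@(3,2) -> caps B=0 W=0
Move 8: W@(0,1) -> caps B=0 W=0
Move 9: B@(2,1) -> caps B=0 W=0
Move 10: W@(3,3) -> caps B=0 W=1
Move 11: B@(1,0) -> caps B=0 W=1

Answer: 0 1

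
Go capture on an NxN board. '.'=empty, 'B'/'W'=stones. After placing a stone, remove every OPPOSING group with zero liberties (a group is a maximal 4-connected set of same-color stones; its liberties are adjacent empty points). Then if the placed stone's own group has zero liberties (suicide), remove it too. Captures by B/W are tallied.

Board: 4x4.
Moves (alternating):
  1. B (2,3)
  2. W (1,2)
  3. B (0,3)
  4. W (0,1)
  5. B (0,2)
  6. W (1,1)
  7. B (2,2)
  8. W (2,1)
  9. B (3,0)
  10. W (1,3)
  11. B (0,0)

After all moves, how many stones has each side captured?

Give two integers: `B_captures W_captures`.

Move 1: B@(2,3) -> caps B=0 W=0
Move 2: W@(1,2) -> caps B=0 W=0
Move 3: B@(0,3) -> caps B=0 W=0
Move 4: W@(0,1) -> caps B=0 W=0
Move 5: B@(0,2) -> caps B=0 W=0
Move 6: W@(1,1) -> caps B=0 W=0
Move 7: B@(2,2) -> caps B=0 W=0
Move 8: W@(2,1) -> caps B=0 W=0
Move 9: B@(3,0) -> caps B=0 W=0
Move 10: W@(1,3) -> caps B=0 W=2
Move 11: B@(0,0) -> caps B=0 W=2

Answer: 0 2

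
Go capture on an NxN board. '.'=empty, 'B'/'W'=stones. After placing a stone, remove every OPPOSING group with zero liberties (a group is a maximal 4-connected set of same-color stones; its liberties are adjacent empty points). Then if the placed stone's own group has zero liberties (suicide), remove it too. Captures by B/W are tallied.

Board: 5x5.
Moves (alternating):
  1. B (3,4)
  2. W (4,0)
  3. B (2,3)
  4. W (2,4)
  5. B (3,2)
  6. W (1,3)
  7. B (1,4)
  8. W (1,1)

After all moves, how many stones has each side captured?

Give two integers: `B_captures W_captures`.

Move 1: B@(3,4) -> caps B=0 W=0
Move 2: W@(4,0) -> caps B=0 W=0
Move 3: B@(2,3) -> caps B=0 W=0
Move 4: W@(2,4) -> caps B=0 W=0
Move 5: B@(3,2) -> caps B=0 W=0
Move 6: W@(1,3) -> caps B=0 W=0
Move 7: B@(1,4) -> caps B=1 W=0
Move 8: W@(1,1) -> caps B=1 W=0

Answer: 1 0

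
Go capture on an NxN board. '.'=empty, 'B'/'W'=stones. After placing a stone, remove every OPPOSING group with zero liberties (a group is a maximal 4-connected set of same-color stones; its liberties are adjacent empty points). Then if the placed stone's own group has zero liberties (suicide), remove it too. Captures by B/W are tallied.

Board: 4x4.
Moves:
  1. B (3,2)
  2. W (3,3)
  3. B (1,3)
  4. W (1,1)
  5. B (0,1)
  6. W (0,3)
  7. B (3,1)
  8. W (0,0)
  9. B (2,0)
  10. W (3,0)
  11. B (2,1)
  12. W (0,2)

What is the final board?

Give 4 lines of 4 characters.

Move 1: B@(3,2) -> caps B=0 W=0
Move 2: W@(3,3) -> caps B=0 W=0
Move 3: B@(1,3) -> caps B=0 W=0
Move 4: W@(1,1) -> caps B=0 W=0
Move 5: B@(0,1) -> caps B=0 W=0
Move 6: W@(0,3) -> caps B=0 W=0
Move 7: B@(3,1) -> caps B=0 W=0
Move 8: W@(0,0) -> caps B=0 W=0
Move 9: B@(2,0) -> caps B=0 W=0
Move 10: W@(3,0) -> caps B=0 W=0
Move 11: B@(2,1) -> caps B=0 W=0
Move 12: W@(0,2) -> caps B=0 W=1

Answer: W.WW
.W.B
BB..
.BBW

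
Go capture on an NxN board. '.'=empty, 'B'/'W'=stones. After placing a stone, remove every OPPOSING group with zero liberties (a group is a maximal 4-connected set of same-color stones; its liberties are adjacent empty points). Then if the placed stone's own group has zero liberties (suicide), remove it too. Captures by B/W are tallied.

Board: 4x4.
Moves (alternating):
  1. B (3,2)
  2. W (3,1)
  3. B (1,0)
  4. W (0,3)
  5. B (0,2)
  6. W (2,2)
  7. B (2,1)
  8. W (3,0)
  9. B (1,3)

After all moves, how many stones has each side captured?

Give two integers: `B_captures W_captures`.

Answer: 1 0

Derivation:
Move 1: B@(3,2) -> caps B=0 W=0
Move 2: W@(3,1) -> caps B=0 W=0
Move 3: B@(1,0) -> caps B=0 W=0
Move 4: W@(0,3) -> caps B=0 W=0
Move 5: B@(0,2) -> caps B=0 W=0
Move 6: W@(2,2) -> caps B=0 W=0
Move 7: B@(2,1) -> caps B=0 W=0
Move 8: W@(3,0) -> caps B=0 W=0
Move 9: B@(1,3) -> caps B=1 W=0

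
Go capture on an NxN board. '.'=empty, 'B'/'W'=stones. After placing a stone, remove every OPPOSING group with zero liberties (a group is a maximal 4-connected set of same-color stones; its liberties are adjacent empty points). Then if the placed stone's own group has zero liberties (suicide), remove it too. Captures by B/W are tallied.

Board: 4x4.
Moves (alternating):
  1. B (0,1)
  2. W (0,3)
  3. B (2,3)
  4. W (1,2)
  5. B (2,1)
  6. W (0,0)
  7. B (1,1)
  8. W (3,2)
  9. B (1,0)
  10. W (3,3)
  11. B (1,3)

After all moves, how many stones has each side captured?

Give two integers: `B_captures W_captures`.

Answer: 1 0

Derivation:
Move 1: B@(0,1) -> caps B=0 W=0
Move 2: W@(0,3) -> caps B=0 W=0
Move 3: B@(2,3) -> caps B=0 W=0
Move 4: W@(1,2) -> caps B=0 W=0
Move 5: B@(2,1) -> caps B=0 W=0
Move 6: W@(0,0) -> caps B=0 W=0
Move 7: B@(1,1) -> caps B=0 W=0
Move 8: W@(3,2) -> caps B=0 W=0
Move 9: B@(1,0) -> caps B=1 W=0
Move 10: W@(3,3) -> caps B=1 W=0
Move 11: B@(1,3) -> caps B=1 W=0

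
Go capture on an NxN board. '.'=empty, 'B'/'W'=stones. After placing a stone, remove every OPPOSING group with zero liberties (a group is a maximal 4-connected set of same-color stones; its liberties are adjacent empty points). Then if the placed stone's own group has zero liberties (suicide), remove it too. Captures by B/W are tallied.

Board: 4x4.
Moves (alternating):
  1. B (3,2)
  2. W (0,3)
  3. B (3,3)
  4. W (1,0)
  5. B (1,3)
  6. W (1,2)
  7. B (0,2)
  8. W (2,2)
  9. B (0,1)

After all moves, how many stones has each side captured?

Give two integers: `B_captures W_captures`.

Answer: 1 0

Derivation:
Move 1: B@(3,2) -> caps B=0 W=0
Move 2: W@(0,3) -> caps B=0 W=0
Move 3: B@(3,3) -> caps B=0 W=0
Move 4: W@(1,0) -> caps B=0 W=0
Move 5: B@(1,3) -> caps B=0 W=0
Move 6: W@(1,2) -> caps B=0 W=0
Move 7: B@(0,2) -> caps B=1 W=0
Move 8: W@(2,2) -> caps B=1 W=0
Move 9: B@(0,1) -> caps B=1 W=0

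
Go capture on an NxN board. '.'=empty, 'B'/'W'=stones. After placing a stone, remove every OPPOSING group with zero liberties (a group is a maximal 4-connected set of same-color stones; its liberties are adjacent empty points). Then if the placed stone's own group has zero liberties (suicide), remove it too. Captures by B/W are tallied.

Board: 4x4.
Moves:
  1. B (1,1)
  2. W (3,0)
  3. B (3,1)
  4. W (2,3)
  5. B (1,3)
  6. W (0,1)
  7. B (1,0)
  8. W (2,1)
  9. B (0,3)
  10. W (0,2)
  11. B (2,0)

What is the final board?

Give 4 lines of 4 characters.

Answer: .WWB
BB.B
BW.W
.B..

Derivation:
Move 1: B@(1,1) -> caps B=0 W=0
Move 2: W@(3,0) -> caps B=0 W=0
Move 3: B@(3,1) -> caps B=0 W=0
Move 4: W@(2,3) -> caps B=0 W=0
Move 5: B@(1,3) -> caps B=0 W=0
Move 6: W@(0,1) -> caps B=0 W=0
Move 7: B@(1,0) -> caps B=0 W=0
Move 8: W@(2,1) -> caps B=0 W=0
Move 9: B@(0,3) -> caps B=0 W=0
Move 10: W@(0,2) -> caps B=0 W=0
Move 11: B@(2,0) -> caps B=1 W=0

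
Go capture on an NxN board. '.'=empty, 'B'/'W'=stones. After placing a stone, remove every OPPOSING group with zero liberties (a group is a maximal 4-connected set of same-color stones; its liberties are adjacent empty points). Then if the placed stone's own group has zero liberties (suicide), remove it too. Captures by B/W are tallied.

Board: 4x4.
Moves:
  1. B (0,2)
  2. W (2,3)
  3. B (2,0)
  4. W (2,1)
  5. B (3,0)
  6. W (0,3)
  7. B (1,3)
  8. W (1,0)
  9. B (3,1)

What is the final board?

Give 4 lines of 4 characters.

Move 1: B@(0,2) -> caps B=0 W=0
Move 2: W@(2,3) -> caps B=0 W=0
Move 3: B@(2,0) -> caps B=0 W=0
Move 4: W@(2,1) -> caps B=0 W=0
Move 5: B@(3,0) -> caps B=0 W=0
Move 6: W@(0,3) -> caps B=0 W=0
Move 7: B@(1,3) -> caps B=1 W=0
Move 8: W@(1,0) -> caps B=1 W=0
Move 9: B@(3,1) -> caps B=1 W=0

Answer: ..B.
W..B
BW.W
BB..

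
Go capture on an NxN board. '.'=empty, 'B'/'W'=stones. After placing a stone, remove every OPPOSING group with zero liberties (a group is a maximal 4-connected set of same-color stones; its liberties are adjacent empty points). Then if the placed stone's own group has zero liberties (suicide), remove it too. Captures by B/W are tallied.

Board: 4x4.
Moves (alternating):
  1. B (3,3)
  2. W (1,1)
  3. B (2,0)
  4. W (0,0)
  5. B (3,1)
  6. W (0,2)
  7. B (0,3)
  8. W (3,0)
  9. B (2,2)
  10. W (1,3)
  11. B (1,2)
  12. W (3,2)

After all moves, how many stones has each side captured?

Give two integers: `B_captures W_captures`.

Move 1: B@(3,3) -> caps B=0 W=0
Move 2: W@(1,1) -> caps B=0 W=0
Move 3: B@(2,0) -> caps B=0 W=0
Move 4: W@(0,0) -> caps B=0 W=0
Move 5: B@(3,1) -> caps B=0 W=0
Move 6: W@(0,2) -> caps B=0 W=0
Move 7: B@(0,3) -> caps B=0 W=0
Move 8: W@(3,0) -> caps B=0 W=0
Move 9: B@(2,2) -> caps B=0 W=0
Move 10: W@(1,3) -> caps B=0 W=1
Move 11: B@(1,2) -> caps B=0 W=1
Move 12: W@(3,2) -> caps B=0 W=1

Answer: 0 1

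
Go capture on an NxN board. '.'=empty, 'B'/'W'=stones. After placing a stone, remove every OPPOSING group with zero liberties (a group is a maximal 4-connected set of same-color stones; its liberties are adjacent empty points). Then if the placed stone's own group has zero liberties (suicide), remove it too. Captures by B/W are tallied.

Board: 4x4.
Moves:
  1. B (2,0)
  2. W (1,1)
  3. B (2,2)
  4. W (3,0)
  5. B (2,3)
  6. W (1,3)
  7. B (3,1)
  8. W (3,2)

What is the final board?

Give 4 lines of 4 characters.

Answer: ....
.W.W
B.BB
.BW.

Derivation:
Move 1: B@(2,0) -> caps B=0 W=0
Move 2: W@(1,1) -> caps B=0 W=0
Move 3: B@(2,2) -> caps B=0 W=0
Move 4: W@(3,0) -> caps B=0 W=0
Move 5: B@(2,3) -> caps B=0 W=0
Move 6: W@(1,3) -> caps B=0 W=0
Move 7: B@(3,1) -> caps B=1 W=0
Move 8: W@(3,2) -> caps B=1 W=0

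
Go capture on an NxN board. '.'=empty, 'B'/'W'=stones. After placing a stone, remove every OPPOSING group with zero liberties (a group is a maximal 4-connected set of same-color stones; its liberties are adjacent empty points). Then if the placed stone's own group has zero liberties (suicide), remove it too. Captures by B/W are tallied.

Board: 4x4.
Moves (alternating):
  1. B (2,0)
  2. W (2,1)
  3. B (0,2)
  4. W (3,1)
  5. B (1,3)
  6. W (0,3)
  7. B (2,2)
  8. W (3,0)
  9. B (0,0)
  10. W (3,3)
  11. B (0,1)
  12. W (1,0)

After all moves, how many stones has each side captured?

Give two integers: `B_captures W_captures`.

Answer: 0 1

Derivation:
Move 1: B@(2,0) -> caps B=0 W=0
Move 2: W@(2,1) -> caps B=0 W=0
Move 3: B@(0,2) -> caps B=0 W=0
Move 4: W@(3,1) -> caps B=0 W=0
Move 5: B@(1,3) -> caps B=0 W=0
Move 6: W@(0,3) -> caps B=0 W=0
Move 7: B@(2,2) -> caps B=0 W=0
Move 8: W@(3,0) -> caps B=0 W=0
Move 9: B@(0,0) -> caps B=0 W=0
Move 10: W@(3,3) -> caps B=0 W=0
Move 11: B@(0,1) -> caps B=0 W=0
Move 12: W@(1,0) -> caps B=0 W=1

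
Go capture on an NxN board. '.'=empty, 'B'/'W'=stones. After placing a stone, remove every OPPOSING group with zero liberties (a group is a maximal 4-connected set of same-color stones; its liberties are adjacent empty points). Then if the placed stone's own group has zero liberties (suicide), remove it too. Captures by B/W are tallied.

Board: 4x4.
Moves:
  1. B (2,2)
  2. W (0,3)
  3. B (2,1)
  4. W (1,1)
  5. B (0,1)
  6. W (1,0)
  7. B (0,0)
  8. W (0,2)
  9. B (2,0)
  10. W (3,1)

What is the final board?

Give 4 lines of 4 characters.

Answer: ..WW
WW..
BBB.
.W..

Derivation:
Move 1: B@(2,2) -> caps B=0 W=0
Move 2: W@(0,3) -> caps B=0 W=0
Move 3: B@(2,1) -> caps B=0 W=0
Move 4: W@(1,1) -> caps B=0 W=0
Move 5: B@(0,1) -> caps B=0 W=0
Move 6: W@(1,0) -> caps B=0 W=0
Move 7: B@(0,0) -> caps B=0 W=0
Move 8: W@(0,2) -> caps B=0 W=2
Move 9: B@(2,0) -> caps B=0 W=2
Move 10: W@(3,1) -> caps B=0 W=2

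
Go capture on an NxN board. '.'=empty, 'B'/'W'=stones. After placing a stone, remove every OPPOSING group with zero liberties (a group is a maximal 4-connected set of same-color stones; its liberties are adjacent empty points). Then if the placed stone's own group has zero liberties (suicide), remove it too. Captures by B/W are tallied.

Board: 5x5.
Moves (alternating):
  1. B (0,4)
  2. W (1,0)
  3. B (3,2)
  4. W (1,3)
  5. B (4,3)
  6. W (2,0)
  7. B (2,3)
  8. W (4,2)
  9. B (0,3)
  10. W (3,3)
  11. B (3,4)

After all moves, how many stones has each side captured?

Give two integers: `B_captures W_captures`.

Move 1: B@(0,4) -> caps B=0 W=0
Move 2: W@(1,0) -> caps B=0 W=0
Move 3: B@(3,2) -> caps B=0 W=0
Move 4: W@(1,3) -> caps B=0 W=0
Move 5: B@(4,3) -> caps B=0 W=0
Move 6: W@(2,0) -> caps B=0 W=0
Move 7: B@(2,3) -> caps B=0 W=0
Move 8: W@(4,2) -> caps B=0 W=0
Move 9: B@(0,3) -> caps B=0 W=0
Move 10: W@(3,3) -> caps B=0 W=0
Move 11: B@(3,4) -> caps B=1 W=0

Answer: 1 0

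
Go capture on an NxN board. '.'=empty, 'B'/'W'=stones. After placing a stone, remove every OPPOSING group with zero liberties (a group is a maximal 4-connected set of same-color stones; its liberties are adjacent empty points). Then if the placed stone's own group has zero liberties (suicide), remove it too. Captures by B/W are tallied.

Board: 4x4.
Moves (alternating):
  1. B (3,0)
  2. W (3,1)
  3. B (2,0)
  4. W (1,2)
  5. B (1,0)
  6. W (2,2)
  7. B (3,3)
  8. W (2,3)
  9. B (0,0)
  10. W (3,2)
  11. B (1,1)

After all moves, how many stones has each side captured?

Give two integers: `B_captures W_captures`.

Move 1: B@(3,0) -> caps B=0 W=0
Move 2: W@(3,1) -> caps B=0 W=0
Move 3: B@(2,0) -> caps B=0 W=0
Move 4: W@(1,2) -> caps B=0 W=0
Move 5: B@(1,0) -> caps B=0 W=0
Move 6: W@(2,2) -> caps B=0 W=0
Move 7: B@(3,3) -> caps B=0 W=0
Move 8: W@(2,3) -> caps B=0 W=0
Move 9: B@(0,0) -> caps B=0 W=0
Move 10: W@(3,2) -> caps B=0 W=1
Move 11: B@(1,1) -> caps B=0 W=1

Answer: 0 1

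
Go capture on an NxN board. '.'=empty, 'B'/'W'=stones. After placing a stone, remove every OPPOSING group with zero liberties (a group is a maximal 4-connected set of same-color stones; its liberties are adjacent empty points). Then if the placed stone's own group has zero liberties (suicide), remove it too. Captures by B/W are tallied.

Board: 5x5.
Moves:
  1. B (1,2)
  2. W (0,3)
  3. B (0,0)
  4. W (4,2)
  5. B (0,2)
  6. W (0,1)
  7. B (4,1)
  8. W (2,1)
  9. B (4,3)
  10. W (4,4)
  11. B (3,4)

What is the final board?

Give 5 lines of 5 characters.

Move 1: B@(1,2) -> caps B=0 W=0
Move 2: W@(0,3) -> caps B=0 W=0
Move 3: B@(0,0) -> caps B=0 W=0
Move 4: W@(4,2) -> caps B=0 W=0
Move 5: B@(0,2) -> caps B=0 W=0
Move 6: W@(0,1) -> caps B=0 W=0
Move 7: B@(4,1) -> caps B=0 W=0
Move 8: W@(2,1) -> caps B=0 W=0
Move 9: B@(4,3) -> caps B=0 W=0
Move 10: W@(4,4) -> caps B=0 W=0
Move 11: B@(3,4) -> caps B=1 W=0

Answer: BWBW.
..B..
.W...
....B
.BWB.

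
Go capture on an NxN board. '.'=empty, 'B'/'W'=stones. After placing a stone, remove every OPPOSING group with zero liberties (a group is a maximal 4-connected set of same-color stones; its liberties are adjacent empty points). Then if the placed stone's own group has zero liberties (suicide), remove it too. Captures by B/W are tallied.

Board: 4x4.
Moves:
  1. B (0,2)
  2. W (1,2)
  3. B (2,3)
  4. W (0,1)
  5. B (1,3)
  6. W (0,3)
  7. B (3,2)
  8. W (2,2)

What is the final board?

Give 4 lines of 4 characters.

Answer: .W.W
..WB
..WB
..B.

Derivation:
Move 1: B@(0,2) -> caps B=0 W=0
Move 2: W@(1,2) -> caps B=0 W=0
Move 3: B@(2,3) -> caps B=0 W=0
Move 4: W@(0,1) -> caps B=0 W=0
Move 5: B@(1,3) -> caps B=0 W=0
Move 6: W@(0,3) -> caps B=0 W=1
Move 7: B@(3,2) -> caps B=0 W=1
Move 8: W@(2,2) -> caps B=0 W=1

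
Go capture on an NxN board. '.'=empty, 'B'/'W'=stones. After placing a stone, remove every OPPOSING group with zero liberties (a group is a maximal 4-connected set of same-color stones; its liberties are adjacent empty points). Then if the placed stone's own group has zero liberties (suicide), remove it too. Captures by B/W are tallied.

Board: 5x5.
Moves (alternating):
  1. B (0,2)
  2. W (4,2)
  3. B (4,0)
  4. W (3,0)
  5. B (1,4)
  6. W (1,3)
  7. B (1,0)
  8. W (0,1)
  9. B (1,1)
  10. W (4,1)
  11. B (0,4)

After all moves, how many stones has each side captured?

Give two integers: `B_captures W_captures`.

Move 1: B@(0,2) -> caps B=0 W=0
Move 2: W@(4,2) -> caps B=0 W=0
Move 3: B@(4,0) -> caps B=0 W=0
Move 4: W@(3,0) -> caps B=0 W=0
Move 5: B@(1,4) -> caps B=0 W=0
Move 6: W@(1,3) -> caps B=0 W=0
Move 7: B@(1,0) -> caps B=0 W=0
Move 8: W@(0,1) -> caps B=0 W=0
Move 9: B@(1,1) -> caps B=0 W=0
Move 10: W@(4,1) -> caps B=0 W=1
Move 11: B@(0,4) -> caps B=0 W=1

Answer: 0 1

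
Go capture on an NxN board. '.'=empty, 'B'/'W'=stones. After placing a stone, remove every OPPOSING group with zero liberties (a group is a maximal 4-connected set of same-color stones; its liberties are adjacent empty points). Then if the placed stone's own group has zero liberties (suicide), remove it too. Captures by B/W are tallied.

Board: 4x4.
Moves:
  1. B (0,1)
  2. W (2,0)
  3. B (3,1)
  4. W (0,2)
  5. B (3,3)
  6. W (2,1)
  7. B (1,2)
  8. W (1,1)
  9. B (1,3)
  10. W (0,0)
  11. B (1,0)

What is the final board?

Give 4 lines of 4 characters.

Answer: W.W.
.WBB
WW..
.B.B

Derivation:
Move 1: B@(0,1) -> caps B=0 W=0
Move 2: W@(2,0) -> caps B=0 W=0
Move 3: B@(3,1) -> caps B=0 W=0
Move 4: W@(0,2) -> caps B=0 W=0
Move 5: B@(3,3) -> caps B=0 W=0
Move 6: W@(2,1) -> caps B=0 W=0
Move 7: B@(1,2) -> caps B=0 W=0
Move 8: W@(1,1) -> caps B=0 W=0
Move 9: B@(1,3) -> caps B=0 W=0
Move 10: W@(0,0) -> caps B=0 W=1
Move 11: B@(1,0) -> caps B=0 W=1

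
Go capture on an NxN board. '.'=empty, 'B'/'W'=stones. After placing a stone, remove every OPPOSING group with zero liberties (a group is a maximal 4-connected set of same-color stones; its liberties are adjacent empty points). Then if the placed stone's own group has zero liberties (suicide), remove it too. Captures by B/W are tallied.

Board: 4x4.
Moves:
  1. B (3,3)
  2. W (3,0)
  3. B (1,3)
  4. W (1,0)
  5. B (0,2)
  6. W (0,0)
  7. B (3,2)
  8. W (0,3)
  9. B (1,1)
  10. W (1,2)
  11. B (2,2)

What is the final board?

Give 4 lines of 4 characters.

Answer: W.B.
WB.B
..B.
W.BB

Derivation:
Move 1: B@(3,3) -> caps B=0 W=0
Move 2: W@(3,0) -> caps B=0 W=0
Move 3: B@(1,3) -> caps B=0 W=0
Move 4: W@(1,0) -> caps B=0 W=0
Move 5: B@(0,2) -> caps B=0 W=0
Move 6: W@(0,0) -> caps B=0 W=0
Move 7: B@(3,2) -> caps B=0 W=0
Move 8: W@(0,3) -> caps B=0 W=0
Move 9: B@(1,1) -> caps B=0 W=0
Move 10: W@(1,2) -> caps B=0 W=0
Move 11: B@(2,2) -> caps B=1 W=0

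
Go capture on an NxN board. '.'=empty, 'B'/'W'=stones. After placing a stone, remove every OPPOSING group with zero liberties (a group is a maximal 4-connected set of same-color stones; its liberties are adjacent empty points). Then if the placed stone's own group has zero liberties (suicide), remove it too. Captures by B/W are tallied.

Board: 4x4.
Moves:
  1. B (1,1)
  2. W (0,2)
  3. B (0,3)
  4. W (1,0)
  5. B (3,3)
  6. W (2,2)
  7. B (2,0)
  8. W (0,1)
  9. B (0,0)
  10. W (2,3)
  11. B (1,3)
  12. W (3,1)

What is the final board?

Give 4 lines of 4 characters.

Move 1: B@(1,1) -> caps B=0 W=0
Move 2: W@(0,2) -> caps B=0 W=0
Move 3: B@(0,3) -> caps B=0 W=0
Move 4: W@(1,0) -> caps B=0 W=0
Move 5: B@(3,3) -> caps B=0 W=0
Move 6: W@(2,2) -> caps B=0 W=0
Move 7: B@(2,0) -> caps B=0 W=0
Move 8: W@(0,1) -> caps B=0 W=0
Move 9: B@(0,0) -> caps B=1 W=0
Move 10: W@(2,3) -> caps B=1 W=0
Move 11: B@(1,3) -> caps B=1 W=0
Move 12: W@(3,1) -> caps B=1 W=0

Answer: BWWB
.B.B
B.WW
.W.B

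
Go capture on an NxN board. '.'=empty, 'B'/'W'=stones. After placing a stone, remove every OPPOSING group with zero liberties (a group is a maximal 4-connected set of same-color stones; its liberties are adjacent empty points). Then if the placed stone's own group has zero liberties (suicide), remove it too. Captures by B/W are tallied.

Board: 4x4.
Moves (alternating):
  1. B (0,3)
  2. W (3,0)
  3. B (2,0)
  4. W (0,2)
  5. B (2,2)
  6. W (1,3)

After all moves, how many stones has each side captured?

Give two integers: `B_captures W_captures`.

Move 1: B@(0,3) -> caps B=0 W=0
Move 2: W@(3,0) -> caps B=0 W=0
Move 3: B@(2,0) -> caps B=0 W=0
Move 4: W@(0,2) -> caps B=0 W=0
Move 5: B@(2,2) -> caps B=0 W=0
Move 6: W@(1,3) -> caps B=0 W=1

Answer: 0 1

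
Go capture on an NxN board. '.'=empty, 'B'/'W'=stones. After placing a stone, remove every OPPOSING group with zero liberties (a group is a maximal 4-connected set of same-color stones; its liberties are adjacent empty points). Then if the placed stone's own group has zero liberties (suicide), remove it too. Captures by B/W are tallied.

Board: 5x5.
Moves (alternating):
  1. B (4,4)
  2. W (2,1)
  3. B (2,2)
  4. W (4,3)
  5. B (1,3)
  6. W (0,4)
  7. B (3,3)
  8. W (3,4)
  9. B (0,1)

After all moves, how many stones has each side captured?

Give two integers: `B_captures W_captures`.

Move 1: B@(4,4) -> caps B=0 W=0
Move 2: W@(2,1) -> caps B=0 W=0
Move 3: B@(2,2) -> caps B=0 W=0
Move 4: W@(4,3) -> caps B=0 W=0
Move 5: B@(1,3) -> caps B=0 W=0
Move 6: W@(0,4) -> caps B=0 W=0
Move 7: B@(3,3) -> caps B=0 W=0
Move 8: W@(3,4) -> caps B=0 W=1
Move 9: B@(0,1) -> caps B=0 W=1

Answer: 0 1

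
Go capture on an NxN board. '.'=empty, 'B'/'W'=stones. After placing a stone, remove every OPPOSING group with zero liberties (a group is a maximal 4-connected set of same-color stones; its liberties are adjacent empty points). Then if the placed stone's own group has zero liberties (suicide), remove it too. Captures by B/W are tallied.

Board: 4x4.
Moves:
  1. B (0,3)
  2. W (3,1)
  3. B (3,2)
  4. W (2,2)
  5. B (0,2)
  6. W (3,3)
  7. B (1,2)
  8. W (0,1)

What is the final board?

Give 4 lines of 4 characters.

Move 1: B@(0,3) -> caps B=0 W=0
Move 2: W@(3,1) -> caps B=0 W=0
Move 3: B@(3,2) -> caps B=0 W=0
Move 4: W@(2,2) -> caps B=0 W=0
Move 5: B@(0,2) -> caps B=0 W=0
Move 6: W@(3,3) -> caps B=0 W=1
Move 7: B@(1,2) -> caps B=0 W=1
Move 8: W@(0,1) -> caps B=0 W=1

Answer: .WBB
..B.
..W.
.W.W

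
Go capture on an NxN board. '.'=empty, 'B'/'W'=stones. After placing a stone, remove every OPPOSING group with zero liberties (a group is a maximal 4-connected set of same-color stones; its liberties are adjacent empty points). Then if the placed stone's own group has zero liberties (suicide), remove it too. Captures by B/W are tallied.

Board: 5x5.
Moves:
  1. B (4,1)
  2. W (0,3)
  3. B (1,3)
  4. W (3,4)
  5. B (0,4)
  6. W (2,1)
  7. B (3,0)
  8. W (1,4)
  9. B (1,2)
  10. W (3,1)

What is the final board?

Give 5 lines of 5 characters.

Move 1: B@(4,1) -> caps B=0 W=0
Move 2: W@(0,3) -> caps B=0 W=0
Move 3: B@(1,3) -> caps B=0 W=0
Move 4: W@(3,4) -> caps B=0 W=0
Move 5: B@(0,4) -> caps B=0 W=0
Move 6: W@(2,1) -> caps B=0 W=0
Move 7: B@(3,0) -> caps B=0 W=0
Move 8: W@(1,4) -> caps B=0 W=1
Move 9: B@(1,2) -> caps B=0 W=1
Move 10: W@(3,1) -> caps B=0 W=1

Answer: ...W.
..BBW
.W...
BW..W
.B...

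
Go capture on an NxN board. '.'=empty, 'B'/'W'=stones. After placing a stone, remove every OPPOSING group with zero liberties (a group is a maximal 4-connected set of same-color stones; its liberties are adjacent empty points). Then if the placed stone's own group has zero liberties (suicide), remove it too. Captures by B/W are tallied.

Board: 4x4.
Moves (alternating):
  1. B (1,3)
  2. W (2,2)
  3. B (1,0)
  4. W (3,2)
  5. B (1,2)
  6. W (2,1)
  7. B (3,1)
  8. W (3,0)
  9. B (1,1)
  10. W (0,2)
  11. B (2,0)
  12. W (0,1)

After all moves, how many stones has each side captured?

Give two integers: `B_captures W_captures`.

Answer: 0 1

Derivation:
Move 1: B@(1,3) -> caps B=0 W=0
Move 2: W@(2,2) -> caps B=0 W=0
Move 3: B@(1,0) -> caps B=0 W=0
Move 4: W@(3,2) -> caps B=0 W=0
Move 5: B@(1,2) -> caps B=0 W=0
Move 6: W@(2,1) -> caps B=0 W=0
Move 7: B@(3,1) -> caps B=0 W=0
Move 8: W@(3,0) -> caps B=0 W=1
Move 9: B@(1,1) -> caps B=0 W=1
Move 10: W@(0,2) -> caps B=0 W=1
Move 11: B@(2,0) -> caps B=0 W=1
Move 12: W@(0,1) -> caps B=0 W=1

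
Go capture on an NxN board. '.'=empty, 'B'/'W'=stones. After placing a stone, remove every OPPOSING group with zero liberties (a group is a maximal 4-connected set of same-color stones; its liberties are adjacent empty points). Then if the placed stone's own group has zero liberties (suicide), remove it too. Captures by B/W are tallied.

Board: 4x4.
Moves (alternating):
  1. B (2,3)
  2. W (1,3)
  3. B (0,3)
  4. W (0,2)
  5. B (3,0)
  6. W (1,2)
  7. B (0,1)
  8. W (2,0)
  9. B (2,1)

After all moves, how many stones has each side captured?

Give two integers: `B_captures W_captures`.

Move 1: B@(2,3) -> caps B=0 W=0
Move 2: W@(1,3) -> caps B=0 W=0
Move 3: B@(0,3) -> caps B=0 W=0
Move 4: W@(0,2) -> caps B=0 W=1
Move 5: B@(3,0) -> caps B=0 W=1
Move 6: W@(1,2) -> caps B=0 W=1
Move 7: B@(0,1) -> caps B=0 W=1
Move 8: W@(2,0) -> caps B=0 W=1
Move 9: B@(2,1) -> caps B=0 W=1

Answer: 0 1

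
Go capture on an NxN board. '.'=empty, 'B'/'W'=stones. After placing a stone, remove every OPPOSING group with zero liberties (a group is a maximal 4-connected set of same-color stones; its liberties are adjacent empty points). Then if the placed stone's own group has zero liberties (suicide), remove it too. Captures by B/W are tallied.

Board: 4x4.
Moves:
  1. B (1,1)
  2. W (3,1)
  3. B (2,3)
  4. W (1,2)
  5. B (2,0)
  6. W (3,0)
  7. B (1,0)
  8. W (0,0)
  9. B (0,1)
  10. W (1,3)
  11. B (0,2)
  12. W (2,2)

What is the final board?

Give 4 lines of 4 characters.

Answer: .BB.
BBWW
B.WB
WW..

Derivation:
Move 1: B@(1,1) -> caps B=0 W=0
Move 2: W@(3,1) -> caps B=0 W=0
Move 3: B@(2,3) -> caps B=0 W=0
Move 4: W@(1,2) -> caps B=0 W=0
Move 5: B@(2,0) -> caps B=0 W=0
Move 6: W@(3,0) -> caps B=0 W=0
Move 7: B@(1,0) -> caps B=0 W=0
Move 8: W@(0,0) -> caps B=0 W=0
Move 9: B@(0,1) -> caps B=1 W=0
Move 10: W@(1,3) -> caps B=1 W=0
Move 11: B@(0,2) -> caps B=1 W=0
Move 12: W@(2,2) -> caps B=1 W=0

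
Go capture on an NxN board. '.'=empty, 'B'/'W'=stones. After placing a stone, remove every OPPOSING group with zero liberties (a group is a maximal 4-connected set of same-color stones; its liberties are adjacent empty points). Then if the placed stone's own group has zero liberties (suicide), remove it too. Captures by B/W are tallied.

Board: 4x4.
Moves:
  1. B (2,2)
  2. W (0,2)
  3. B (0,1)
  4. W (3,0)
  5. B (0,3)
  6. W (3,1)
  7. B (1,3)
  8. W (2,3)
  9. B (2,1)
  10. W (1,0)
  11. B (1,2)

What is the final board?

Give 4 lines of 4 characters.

Answer: .B.B
W.BB
.BBW
WW..

Derivation:
Move 1: B@(2,2) -> caps B=0 W=0
Move 2: W@(0,2) -> caps B=0 W=0
Move 3: B@(0,1) -> caps B=0 W=0
Move 4: W@(3,0) -> caps B=0 W=0
Move 5: B@(0,3) -> caps B=0 W=0
Move 6: W@(3,1) -> caps B=0 W=0
Move 7: B@(1,3) -> caps B=0 W=0
Move 8: W@(2,3) -> caps B=0 W=0
Move 9: B@(2,1) -> caps B=0 W=0
Move 10: W@(1,0) -> caps B=0 W=0
Move 11: B@(1,2) -> caps B=1 W=0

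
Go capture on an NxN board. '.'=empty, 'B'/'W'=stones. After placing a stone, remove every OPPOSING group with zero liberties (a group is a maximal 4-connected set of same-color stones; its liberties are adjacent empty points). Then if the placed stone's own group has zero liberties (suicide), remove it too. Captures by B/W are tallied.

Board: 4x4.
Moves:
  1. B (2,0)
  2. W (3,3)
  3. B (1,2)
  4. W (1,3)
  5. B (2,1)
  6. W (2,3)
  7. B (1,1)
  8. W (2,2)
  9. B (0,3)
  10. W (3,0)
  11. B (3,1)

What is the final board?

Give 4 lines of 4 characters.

Move 1: B@(2,0) -> caps B=0 W=0
Move 2: W@(3,3) -> caps B=0 W=0
Move 3: B@(1,2) -> caps B=0 W=0
Move 4: W@(1,3) -> caps B=0 W=0
Move 5: B@(2,1) -> caps B=0 W=0
Move 6: W@(2,3) -> caps B=0 W=0
Move 7: B@(1,1) -> caps B=0 W=0
Move 8: W@(2,2) -> caps B=0 W=0
Move 9: B@(0,3) -> caps B=0 W=0
Move 10: W@(3,0) -> caps B=0 W=0
Move 11: B@(3,1) -> caps B=1 W=0

Answer: ...B
.BBW
BBWW
.B.W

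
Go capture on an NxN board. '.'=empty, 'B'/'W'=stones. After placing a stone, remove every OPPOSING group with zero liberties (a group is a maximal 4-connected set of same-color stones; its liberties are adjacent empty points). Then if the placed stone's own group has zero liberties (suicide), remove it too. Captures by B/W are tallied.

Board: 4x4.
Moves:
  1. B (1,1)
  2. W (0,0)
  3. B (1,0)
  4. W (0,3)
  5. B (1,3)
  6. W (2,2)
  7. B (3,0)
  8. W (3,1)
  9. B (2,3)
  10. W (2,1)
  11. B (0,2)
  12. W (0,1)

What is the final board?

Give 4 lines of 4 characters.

Move 1: B@(1,1) -> caps B=0 W=0
Move 2: W@(0,0) -> caps B=0 W=0
Move 3: B@(1,0) -> caps B=0 W=0
Move 4: W@(0,3) -> caps B=0 W=0
Move 5: B@(1,3) -> caps B=0 W=0
Move 6: W@(2,2) -> caps B=0 W=0
Move 7: B@(3,0) -> caps B=0 W=0
Move 8: W@(3,1) -> caps B=0 W=0
Move 9: B@(2,3) -> caps B=0 W=0
Move 10: W@(2,1) -> caps B=0 W=0
Move 11: B@(0,2) -> caps B=1 W=0
Move 12: W@(0,1) -> caps B=1 W=0

Answer: ..B.
BB.B
.WWB
BW..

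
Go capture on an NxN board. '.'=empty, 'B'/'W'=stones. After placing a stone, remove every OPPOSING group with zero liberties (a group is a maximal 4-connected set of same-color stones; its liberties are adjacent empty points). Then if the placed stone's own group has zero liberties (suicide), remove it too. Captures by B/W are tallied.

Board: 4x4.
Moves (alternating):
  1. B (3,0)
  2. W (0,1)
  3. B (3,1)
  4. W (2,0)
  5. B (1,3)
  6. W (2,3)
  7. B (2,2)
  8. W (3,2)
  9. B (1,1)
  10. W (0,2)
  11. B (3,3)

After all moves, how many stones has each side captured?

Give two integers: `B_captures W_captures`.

Move 1: B@(3,0) -> caps B=0 W=0
Move 2: W@(0,1) -> caps B=0 W=0
Move 3: B@(3,1) -> caps B=0 W=0
Move 4: W@(2,0) -> caps B=0 W=0
Move 5: B@(1,3) -> caps B=0 W=0
Move 6: W@(2,3) -> caps B=0 W=0
Move 7: B@(2,2) -> caps B=0 W=0
Move 8: W@(3,2) -> caps B=0 W=0
Move 9: B@(1,1) -> caps B=0 W=0
Move 10: W@(0,2) -> caps B=0 W=0
Move 11: B@(3,3) -> caps B=2 W=0

Answer: 2 0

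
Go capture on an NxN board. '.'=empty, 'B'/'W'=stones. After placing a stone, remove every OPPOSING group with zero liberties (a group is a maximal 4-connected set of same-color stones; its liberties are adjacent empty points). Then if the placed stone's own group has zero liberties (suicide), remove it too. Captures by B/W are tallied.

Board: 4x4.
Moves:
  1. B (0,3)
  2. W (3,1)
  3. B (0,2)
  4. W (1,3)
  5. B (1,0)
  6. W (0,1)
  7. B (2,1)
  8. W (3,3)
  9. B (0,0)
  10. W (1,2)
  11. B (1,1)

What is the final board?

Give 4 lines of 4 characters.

Answer: BW..
BBWW
.B..
.W.W

Derivation:
Move 1: B@(0,3) -> caps B=0 W=0
Move 2: W@(3,1) -> caps B=0 W=0
Move 3: B@(0,2) -> caps B=0 W=0
Move 4: W@(1,3) -> caps B=0 W=0
Move 5: B@(1,0) -> caps B=0 W=0
Move 6: W@(0,1) -> caps B=0 W=0
Move 7: B@(2,1) -> caps B=0 W=0
Move 8: W@(3,3) -> caps B=0 W=0
Move 9: B@(0,0) -> caps B=0 W=0
Move 10: W@(1,2) -> caps B=0 W=2
Move 11: B@(1,1) -> caps B=0 W=2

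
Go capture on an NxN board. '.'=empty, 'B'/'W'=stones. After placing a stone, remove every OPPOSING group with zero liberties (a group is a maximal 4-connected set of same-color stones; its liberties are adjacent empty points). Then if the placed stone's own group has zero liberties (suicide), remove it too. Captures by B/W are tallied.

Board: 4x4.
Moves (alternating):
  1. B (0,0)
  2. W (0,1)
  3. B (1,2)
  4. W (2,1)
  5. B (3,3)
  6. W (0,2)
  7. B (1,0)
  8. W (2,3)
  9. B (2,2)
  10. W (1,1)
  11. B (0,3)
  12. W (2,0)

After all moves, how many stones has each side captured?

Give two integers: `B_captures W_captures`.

Move 1: B@(0,0) -> caps B=0 W=0
Move 2: W@(0,1) -> caps B=0 W=0
Move 3: B@(1,2) -> caps B=0 W=0
Move 4: W@(2,1) -> caps B=0 W=0
Move 5: B@(3,3) -> caps B=0 W=0
Move 6: W@(0,2) -> caps B=0 W=0
Move 7: B@(1,0) -> caps B=0 W=0
Move 8: W@(2,3) -> caps B=0 W=0
Move 9: B@(2,2) -> caps B=0 W=0
Move 10: W@(1,1) -> caps B=0 W=0
Move 11: B@(0,3) -> caps B=0 W=0
Move 12: W@(2,0) -> caps B=0 W=2

Answer: 0 2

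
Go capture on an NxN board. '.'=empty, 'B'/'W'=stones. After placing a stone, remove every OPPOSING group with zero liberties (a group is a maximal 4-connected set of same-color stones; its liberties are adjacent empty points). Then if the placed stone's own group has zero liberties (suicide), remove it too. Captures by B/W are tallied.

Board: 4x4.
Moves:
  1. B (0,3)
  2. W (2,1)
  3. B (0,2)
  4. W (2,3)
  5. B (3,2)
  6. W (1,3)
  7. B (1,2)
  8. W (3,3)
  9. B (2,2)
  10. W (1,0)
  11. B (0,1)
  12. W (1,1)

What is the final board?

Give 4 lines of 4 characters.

Move 1: B@(0,3) -> caps B=0 W=0
Move 2: W@(2,1) -> caps B=0 W=0
Move 3: B@(0,2) -> caps B=0 W=0
Move 4: W@(2,3) -> caps B=0 W=0
Move 5: B@(3,2) -> caps B=0 W=0
Move 6: W@(1,3) -> caps B=0 W=0
Move 7: B@(1,2) -> caps B=0 W=0
Move 8: W@(3,3) -> caps B=0 W=0
Move 9: B@(2,2) -> caps B=3 W=0
Move 10: W@(1,0) -> caps B=3 W=0
Move 11: B@(0,1) -> caps B=3 W=0
Move 12: W@(1,1) -> caps B=3 W=0

Answer: .BBB
WWB.
.WB.
..B.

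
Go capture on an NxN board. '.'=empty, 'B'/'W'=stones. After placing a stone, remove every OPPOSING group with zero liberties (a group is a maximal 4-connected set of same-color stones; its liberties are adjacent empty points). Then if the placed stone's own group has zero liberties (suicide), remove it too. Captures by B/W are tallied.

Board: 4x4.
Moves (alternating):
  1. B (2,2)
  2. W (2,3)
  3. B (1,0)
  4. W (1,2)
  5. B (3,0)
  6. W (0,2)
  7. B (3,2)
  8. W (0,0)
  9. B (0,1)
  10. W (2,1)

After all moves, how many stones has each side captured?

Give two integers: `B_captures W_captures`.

Answer: 1 0

Derivation:
Move 1: B@(2,2) -> caps B=0 W=0
Move 2: W@(2,3) -> caps B=0 W=0
Move 3: B@(1,0) -> caps B=0 W=0
Move 4: W@(1,2) -> caps B=0 W=0
Move 5: B@(3,0) -> caps B=0 W=0
Move 6: W@(0,2) -> caps B=0 W=0
Move 7: B@(3,2) -> caps B=0 W=0
Move 8: W@(0,0) -> caps B=0 W=0
Move 9: B@(0,1) -> caps B=1 W=0
Move 10: W@(2,1) -> caps B=1 W=0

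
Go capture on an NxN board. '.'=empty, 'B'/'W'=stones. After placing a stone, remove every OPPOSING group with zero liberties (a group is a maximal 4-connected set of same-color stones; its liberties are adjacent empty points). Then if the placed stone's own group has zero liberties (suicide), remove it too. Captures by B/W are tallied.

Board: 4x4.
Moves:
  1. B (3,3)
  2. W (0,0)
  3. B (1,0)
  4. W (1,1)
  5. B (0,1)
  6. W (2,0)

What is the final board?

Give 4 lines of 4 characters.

Answer: .B..
BW..
W...
...B

Derivation:
Move 1: B@(3,3) -> caps B=0 W=0
Move 2: W@(0,0) -> caps B=0 W=0
Move 3: B@(1,0) -> caps B=0 W=0
Move 4: W@(1,1) -> caps B=0 W=0
Move 5: B@(0,1) -> caps B=1 W=0
Move 6: W@(2,0) -> caps B=1 W=0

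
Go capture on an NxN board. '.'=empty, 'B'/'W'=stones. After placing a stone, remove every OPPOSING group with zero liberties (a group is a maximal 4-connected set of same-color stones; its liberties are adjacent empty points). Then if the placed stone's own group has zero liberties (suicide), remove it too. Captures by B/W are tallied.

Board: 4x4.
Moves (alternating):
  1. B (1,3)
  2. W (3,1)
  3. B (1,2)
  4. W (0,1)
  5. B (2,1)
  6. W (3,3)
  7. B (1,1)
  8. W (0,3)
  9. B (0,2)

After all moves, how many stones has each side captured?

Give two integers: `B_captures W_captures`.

Answer: 1 0

Derivation:
Move 1: B@(1,3) -> caps B=0 W=0
Move 2: W@(3,1) -> caps B=0 W=0
Move 3: B@(1,2) -> caps B=0 W=0
Move 4: W@(0,1) -> caps B=0 W=0
Move 5: B@(2,1) -> caps B=0 W=0
Move 6: W@(3,3) -> caps B=0 W=0
Move 7: B@(1,1) -> caps B=0 W=0
Move 8: W@(0,3) -> caps B=0 W=0
Move 9: B@(0,2) -> caps B=1 W=0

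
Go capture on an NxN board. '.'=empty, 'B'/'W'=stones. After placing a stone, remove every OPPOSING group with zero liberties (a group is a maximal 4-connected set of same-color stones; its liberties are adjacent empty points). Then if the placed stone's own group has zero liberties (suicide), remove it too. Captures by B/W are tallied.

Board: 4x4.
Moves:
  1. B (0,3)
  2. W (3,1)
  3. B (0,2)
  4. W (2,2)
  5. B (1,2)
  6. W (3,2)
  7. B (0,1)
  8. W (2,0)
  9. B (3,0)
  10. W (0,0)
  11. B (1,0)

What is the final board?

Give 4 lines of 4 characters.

Answer: .BBB
B.B.
W.W.
.WW.

Derivation:
Move 1: B@(0,3) -> caps B=0 W=0
Move 2: W@(3,1) -> caps B=0 W=0
Move 3: B@(0,2) -> caps B=0 W=0
Move 4: W@(2,2) -> caps B=0 W=0
Move 5: B@(1,2) -> caps B=0 W=0
Move 6: W@(3,2) -> caps B=0 W=0
Move 7: B@(0,1) -> caps B=0 W=0
Move 8: W@(2,0) -> caps B=0 W=0
Move 9: B@(3,0) -> caps B=0 W=0
Move 10: W@(0,0) -> caps B=0 W=0
Move 11: B@(1,0) -> caps B=1 W=0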